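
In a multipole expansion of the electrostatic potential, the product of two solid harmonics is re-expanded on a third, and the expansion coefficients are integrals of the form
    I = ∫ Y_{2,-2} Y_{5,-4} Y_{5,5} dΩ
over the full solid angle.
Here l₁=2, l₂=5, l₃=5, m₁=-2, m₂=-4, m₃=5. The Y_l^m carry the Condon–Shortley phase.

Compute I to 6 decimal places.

m-sum = -2 − 4 + 5 = -1 ≠ 0 ⇒ I = 0

0.000000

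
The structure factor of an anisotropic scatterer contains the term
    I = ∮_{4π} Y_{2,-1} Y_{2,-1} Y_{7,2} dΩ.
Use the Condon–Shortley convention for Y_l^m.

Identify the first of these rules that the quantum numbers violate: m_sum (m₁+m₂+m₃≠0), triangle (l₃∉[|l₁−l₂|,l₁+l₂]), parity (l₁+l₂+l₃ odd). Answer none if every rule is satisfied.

triangle

m₁+m₂+m₃ = -1 − 1 + 2 = 0  ✓
triangle: |2−2|=0 ≤ l₃=7 ≤ 2+2=4  ✗
parity: l₁+l₂+l₃ = 11 is odd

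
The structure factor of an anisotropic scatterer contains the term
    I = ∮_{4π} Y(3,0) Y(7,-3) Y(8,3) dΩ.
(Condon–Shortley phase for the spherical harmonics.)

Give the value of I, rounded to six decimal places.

Rules hold: Σm=0, L=18 even, 4≤8≤10.
N = 7·15·17 = 1785
Δ = 2!·4!·12!/19! = 1/5290740
Racah Σ t=0..2: t=0:+1/7257600 t=1:−1/2073600 t=2:+1/7257600 = -1/4838400
⇒ 3j(3 7 8; 0 0 0)² = 252/20995, sgn -1
Racah Σ t=0..2: t=0:+1/11612160 t=1:−1/8709120 t=2:+1/87091200 = -1/58060800
⇒ 3j(3 7 8; 0 -3 3)² = 99/117572, sgn +1
4πI² = N·(3j₀)²·(3jₘ)² = 18711/1037153
I = -1·√(0.0180407/4π) = -0.03788979

-0.037890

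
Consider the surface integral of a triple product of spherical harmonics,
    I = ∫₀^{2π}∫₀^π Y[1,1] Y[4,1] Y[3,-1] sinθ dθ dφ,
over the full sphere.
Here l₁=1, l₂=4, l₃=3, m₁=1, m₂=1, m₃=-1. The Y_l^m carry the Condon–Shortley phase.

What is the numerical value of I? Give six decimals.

Σmᵢ = 1 ≠ 0, so the φ-integral vanishes; I = 0

0.000000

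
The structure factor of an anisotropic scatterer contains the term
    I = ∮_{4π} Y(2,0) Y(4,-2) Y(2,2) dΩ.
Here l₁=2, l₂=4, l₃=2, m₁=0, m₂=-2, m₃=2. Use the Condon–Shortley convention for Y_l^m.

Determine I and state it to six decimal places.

0.156078

Checks pass: Σm=0; 8 even; l₃=2∈[2,6].
(2·2+1)(2·4+1)(2·2+1) = 225
Δ: 4! 0! 4! / 9! → 1/630
sum: t=2:+1/16 = 1/16
3j²(2 4 2; 0 0 0) = Δ·Π!·Σ² = 2/35  (sign +1)
sum: t=2:+1/96 = 1/96
3j²(2 4 2; 0 -2 2) = Δ·Π!·Σ² = 1/42  (sign +1)
combine: 4πI² = 225·2/35·1/42 = 15/49
take √, sign +1: I = 0.15607835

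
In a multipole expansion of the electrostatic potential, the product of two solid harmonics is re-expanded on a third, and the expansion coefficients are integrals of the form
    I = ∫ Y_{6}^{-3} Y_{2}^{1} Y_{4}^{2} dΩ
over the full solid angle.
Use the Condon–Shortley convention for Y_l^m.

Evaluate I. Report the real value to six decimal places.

m-sum 0 ✓  L=12 even ✓  4≤4≤8 ✓
Π(2lᵢ+1) = 13×5×9 = 585
triangle coeff Δ(6,2,4) = 1/6435
Σ_t [2,2]: t=2:+1/2304 = 1/2304
(3j)²=5/143 [(6 2 4; 0 0 0)], sign=+1
Σ_t [3,3]: t=3:−1/8640 = -1/8640
(3j)²=28/715 [(6 2 4; -3 1 2)], sign=-1
⇒ 4πI² = 1260/1573
I = (-1)√(1260/1573/(4π)) = -0.25247360

-0.252474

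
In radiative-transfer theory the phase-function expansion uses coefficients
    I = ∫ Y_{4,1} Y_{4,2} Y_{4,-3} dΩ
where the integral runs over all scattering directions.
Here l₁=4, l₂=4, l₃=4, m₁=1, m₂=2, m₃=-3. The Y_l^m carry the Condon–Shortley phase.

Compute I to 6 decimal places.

Checks pass: Σm=0; 12 even; l₃=4∈[0,8].
(2·4+1)(2·4+1)(2·4+1) = 729
Δ: 4! 4! 4! / 13! → 1/450450
sum: t=0:+1/13824 t=1:−1/216 t=2:+1/64 t=3:−1/216 t=4:+1/13824 = 5/768
3j²(4 4 4; 0 0 0) = Δ·Π!·Σ² = 18/1001  (sign +1)
sum: t=2:+1/576 t=3:−1/864 = 1/1728
3j²(4 4 4; 1 2 -3) = Δ·Π!·Σ² = 5/1287  (sign -1)
combine: 4πI² = 729·18/1001·5/1287 = 7290/143143
take √, sign -1: I = -0.06366105

-0.063661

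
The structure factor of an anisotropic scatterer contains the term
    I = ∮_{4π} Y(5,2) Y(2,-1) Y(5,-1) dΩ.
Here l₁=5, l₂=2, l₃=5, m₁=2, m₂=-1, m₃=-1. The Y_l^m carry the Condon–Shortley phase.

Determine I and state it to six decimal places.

m-sum 0 ✓  L=12 even ✓  3≤5≤7 ✓
Π(2lᵢ+1) = 11×5×11 = 605
triangle coeff Δ(5,2,5) = 1/38610
Σ_t [0,2]: t=0:+1/2880 t=1:−1/576 t=2:+1/2880 = -1/960
(3j)²=10/429 [(5 2 5; 0 0 0)], sign=+1
Σ_t [0,1]: t=0:+1/1440 t=1:−1/2880 = 1/2880
(3j)²=7/715 [(5 2 5; 2 -1 -1)], sign=+1
⇒ 4πI² = 70/507
I = (+1)√(70/507/(4π)) = 0.10481902

0.104819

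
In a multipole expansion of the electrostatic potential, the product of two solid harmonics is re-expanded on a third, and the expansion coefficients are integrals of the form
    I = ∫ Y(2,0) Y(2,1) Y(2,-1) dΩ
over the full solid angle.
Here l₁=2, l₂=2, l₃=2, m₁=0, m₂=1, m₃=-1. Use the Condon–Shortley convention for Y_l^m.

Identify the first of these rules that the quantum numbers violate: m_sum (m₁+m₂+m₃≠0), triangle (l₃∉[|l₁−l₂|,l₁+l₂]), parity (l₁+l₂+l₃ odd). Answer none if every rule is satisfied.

Σmᵢ = 0  ✓
l₃∈[|l₁−l₂|,l₁+l₂]=[0,4], have l₃=2  ✓
Σlᵢ = 6 ⇒ even  ✓

none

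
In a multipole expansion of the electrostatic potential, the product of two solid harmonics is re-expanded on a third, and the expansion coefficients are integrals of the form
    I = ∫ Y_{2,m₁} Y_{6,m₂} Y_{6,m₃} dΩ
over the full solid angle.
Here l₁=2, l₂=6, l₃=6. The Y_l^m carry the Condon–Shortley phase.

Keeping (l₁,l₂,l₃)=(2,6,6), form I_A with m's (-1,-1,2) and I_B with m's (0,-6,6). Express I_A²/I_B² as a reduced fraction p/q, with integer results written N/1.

Shared (l₁,l₂,l₃)=(2,6,6): N and (l;000)² cancel in I_A²/I_B².
A: Δ = 2!·2!·10!/15! = 1/90090; Racah Σ t=1..2: t=1:−1/34560 t=2:+1/60480 = -1/80640; ⇒ 3j(2 6 6; -1 -1 2)² = 6/1001, sgn -1
B: Δ = 2!·2!·10!/15! = 1/90090; Racah Σ t=0..0: t=0:+1/14515200 = 1/14515200; ⇒ 3j(2 6 6; 0 -6 6)² = 22/455, sgn +1
I_A²/I_B² = (6/1001)/(22/455) = 15/121

15/121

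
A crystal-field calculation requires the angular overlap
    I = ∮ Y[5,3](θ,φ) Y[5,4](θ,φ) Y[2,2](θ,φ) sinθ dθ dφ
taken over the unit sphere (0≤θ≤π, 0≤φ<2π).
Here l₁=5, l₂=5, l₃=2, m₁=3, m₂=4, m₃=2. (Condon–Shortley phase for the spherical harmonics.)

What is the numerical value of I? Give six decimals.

0.000000

Σmᵢ = 9 ≠ 0, so the φ-integral vanishes; I = 0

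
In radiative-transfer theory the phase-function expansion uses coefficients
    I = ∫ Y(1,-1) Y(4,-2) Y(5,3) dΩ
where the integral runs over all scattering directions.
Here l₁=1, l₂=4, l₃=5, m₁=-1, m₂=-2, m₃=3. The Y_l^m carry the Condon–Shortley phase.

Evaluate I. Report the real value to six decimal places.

Rules hold: Σm=0, L=10 even, 3≤5≤5.
N = 3·9·11 = 297
Δ = 0!·2!·8!/11! = 1/495
Racah Σ t=0..0: t=0:+1/576 = 1/576
⇒ 3j(1 4 5; 0 0 0)² = 5/99, sgn -1
Racah Σ t=0..0: t=0:+1/2880 = 1/2880
⇒ 3j(1 4 5; -1 -2 3)² = 28/495, sgn +1
4πI² = N·(3j₀)²·(3jₘ)² = 28/33
I = -1·√(0.848485/4π) = -0.25984664

-0.259847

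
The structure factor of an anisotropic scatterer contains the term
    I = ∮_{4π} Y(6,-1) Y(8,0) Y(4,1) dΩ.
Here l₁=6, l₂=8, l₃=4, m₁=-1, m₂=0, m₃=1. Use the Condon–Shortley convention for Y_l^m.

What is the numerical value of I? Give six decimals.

0.023683

Checks pass: Σm=0; 18 even; l₃=4∈[2,14].
(2·6+1)(2·8+1)(2·4+1) = 1989
Δ: 10! 2! 6! / 19! → 1/23279256
sum: t=4:+1/1658880 t=5:−1/518400 t=6:+1/1658880 = -1/1382400
3j²(6 8 4; 0 0 0) = Δ·Π!·Σ² = 504/46189  (sign -1)
sum: t=5:−1/1036800 t=6:+1/829440 t=7:−1/7257600 = 1/9676800
3j²(6 8 4; -1 0 1) = Δ·Π!·Σ² = 15/46189  (sign -1)
combine: 4πI² = 1989·504/46189·15/46189 = 68040/9653501
take √, sign +1: I = 0.02368290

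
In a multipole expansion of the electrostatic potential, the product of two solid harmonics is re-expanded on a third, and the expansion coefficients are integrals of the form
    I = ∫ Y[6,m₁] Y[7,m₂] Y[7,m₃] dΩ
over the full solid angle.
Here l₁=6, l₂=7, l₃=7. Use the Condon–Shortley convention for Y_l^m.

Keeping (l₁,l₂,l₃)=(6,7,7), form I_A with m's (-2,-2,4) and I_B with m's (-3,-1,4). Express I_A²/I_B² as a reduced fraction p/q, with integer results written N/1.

l's match ⇒ only the (l;m) 3-j factors differ between A and B.
A: triangle coeff Δ(6,7,7) = 1/2444321880; Σ_t [2,5]: t=2:+1/24883200 t=3:−1/6220800 t=4:+1/11612160 t=5:−1/174182400 = -1/24883200; (3j)²=28/4199 [(6 7 7; -2 -2 4)], sign=+1
B: triangle coeff Δ(6,7,7) = 1/2444321880; Σ_t [3,6]: t=3:−1/18662400 t=4:+1/8294400 t=5:−1/29030400 t=6:+1/1045094400 = 1/29859840; (3j)²=175/25194 [(6 7 7; -3 -1 4)], sign=-1
I_A²/I_B² = (28/4199)/(175/25194) = 24/25

24/25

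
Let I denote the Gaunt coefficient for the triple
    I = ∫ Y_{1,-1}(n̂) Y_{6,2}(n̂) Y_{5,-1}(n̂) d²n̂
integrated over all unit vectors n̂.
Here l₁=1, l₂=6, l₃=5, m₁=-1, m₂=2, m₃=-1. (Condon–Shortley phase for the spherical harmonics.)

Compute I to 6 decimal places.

0.216205

Rules hold: Σm=0, L=12 even, 5≤5≤7.
N = 3·13·11 = 429
Δ = 2!·0!·10!/13! = 1/858
Racah Σ t=1..1: t=1:−1/14400 = -1/14400
⇒ 3j(1 6 5; 0 0 0)² = 6/143, sgn +1
Racah Σ t=2..2: t=2:+1/34560 = 1/34560
⇒ 3j(1 6 5; -1 2 -1)² = 14/429, sgn +1
4πI² = N·(3j₀)²·(3jₘ)² = 84/143
I = +1·√(0.587413/4π) = 0.21620548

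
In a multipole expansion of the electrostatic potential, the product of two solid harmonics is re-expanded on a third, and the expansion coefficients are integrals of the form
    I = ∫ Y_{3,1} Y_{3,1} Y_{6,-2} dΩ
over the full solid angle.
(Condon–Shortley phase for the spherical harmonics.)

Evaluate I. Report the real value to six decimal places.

Checks pass: Σm=0; 12 even; l₃=6∈[0,6].
(2·3+1)(2·3+1)(2·6+1) = 637
Δ: 0! 6! 6! / 13! → 1/12012
sum: t=0:+1/1296 = 1/1296
3j²(3 3 6; 0 0 0) = Δ·Π!·Σ² = 100/3003  (sign +1)
sum: t=0:+1/2304 = 1/2304
3j²(3 3 6; 1 1 -2) = Δ·Π!·Σ² = 5/143  (sign +1)
combine: 4πI² = 637·100/3003·5/143 = 3500/4719
take √, sign +1: I = 0.24294284

0.242943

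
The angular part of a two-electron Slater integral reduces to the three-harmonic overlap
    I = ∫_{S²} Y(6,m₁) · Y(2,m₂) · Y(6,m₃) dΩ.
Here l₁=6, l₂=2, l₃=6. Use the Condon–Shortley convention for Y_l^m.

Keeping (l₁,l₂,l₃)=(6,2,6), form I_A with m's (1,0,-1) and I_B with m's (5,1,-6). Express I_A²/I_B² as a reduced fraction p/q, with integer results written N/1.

169/242

Same 6,2,6: normalisation and zero-m 3j drop out of the ratio.
A: Δ: 2! 10! 2! / 15! → 1/90090; sum: t=0:+1/57600 t=1:−1/17280 t=2:+1/120960 = -13/403200; 3j²(6 2 6; 1 0 -1) = Δ·Π!·Σ² = 13/770  (sign +1)
B: Δ: 2! 10! 2! / 15! → 1/90090; sum: t=1:−1/7257600 = -1/7257600; 3j²(6 2 6; 5 1 -6) = Δ·Π!·Σ² = 11/455  (sign -1)
I_A²/I_B² = (13/770)/(11/455) = 169/242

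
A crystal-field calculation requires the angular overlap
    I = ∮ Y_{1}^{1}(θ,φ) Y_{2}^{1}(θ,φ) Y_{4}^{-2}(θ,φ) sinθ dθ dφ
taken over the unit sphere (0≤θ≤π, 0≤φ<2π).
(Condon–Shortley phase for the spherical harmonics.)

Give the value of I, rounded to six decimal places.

|1−2|≤4≤1+2 violated ⇒ I = 0

0.000000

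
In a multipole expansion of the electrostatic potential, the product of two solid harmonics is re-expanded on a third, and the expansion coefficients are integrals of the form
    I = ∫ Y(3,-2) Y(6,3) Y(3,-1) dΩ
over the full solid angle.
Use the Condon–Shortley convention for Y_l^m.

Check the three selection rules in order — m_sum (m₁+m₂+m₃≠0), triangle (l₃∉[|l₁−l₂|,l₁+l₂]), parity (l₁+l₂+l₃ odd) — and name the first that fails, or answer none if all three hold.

none

azimuthal sum: -2 + 3 − 1 = 0  ✓
3 ≤ 3 ≤ 9 (triangle on l)  ✓
L = 3 + 6 + 3 = 12 (even)  ✓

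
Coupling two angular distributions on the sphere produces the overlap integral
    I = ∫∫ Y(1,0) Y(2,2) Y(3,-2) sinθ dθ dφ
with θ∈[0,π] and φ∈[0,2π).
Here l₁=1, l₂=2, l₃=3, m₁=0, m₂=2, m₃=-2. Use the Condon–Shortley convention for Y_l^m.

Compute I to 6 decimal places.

m-sum 0 ✓  L=6 even ✓  1≤3≤3 ✓
Π(2lᵢ+1) = 3×5×7 = 105
triangle coeff Δ(1,2,3) = 1/105
Σ_t [0,0]: t=0:+1/4 = 1/4
(3j)²=3/35 [(1 2 3; 0 0 0)], sign=-1
Σ_t [0,0]: t=0:+1/24 = 1/24
(3j)²=1/21 [(1 2 3; 0 2 -2)], sign=-1
⇒ 4πI² = 3/7
I = (+1)√(3/7/(4π)) = 0.18467439

0.184674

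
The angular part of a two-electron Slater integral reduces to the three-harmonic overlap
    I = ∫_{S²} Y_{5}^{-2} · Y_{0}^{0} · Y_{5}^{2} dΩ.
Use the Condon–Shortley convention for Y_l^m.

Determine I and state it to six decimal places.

Rules hold: Σm=0, L=10 even, 5≤5≤5.
N = 11·1·11 = 121
Δ = 0!·10!·0!/11! = 1/11
Racah Σ t=0..0: t=0:+1/14400 = 1/14400
⇒ 3j(5 0 5; 0 0 0)² = 1/11, sgn -1
Racah Σ t=0..0: t=0:+1/30240 = 1/30240
⇒ 3j(5 0 5; -2 0 2)² = 1/11, sgn -1
4πI² = N·(3j₀)²·(3jₘ)² = 1/1
I = +1·√(1/4π) = 0.28209479

0.282095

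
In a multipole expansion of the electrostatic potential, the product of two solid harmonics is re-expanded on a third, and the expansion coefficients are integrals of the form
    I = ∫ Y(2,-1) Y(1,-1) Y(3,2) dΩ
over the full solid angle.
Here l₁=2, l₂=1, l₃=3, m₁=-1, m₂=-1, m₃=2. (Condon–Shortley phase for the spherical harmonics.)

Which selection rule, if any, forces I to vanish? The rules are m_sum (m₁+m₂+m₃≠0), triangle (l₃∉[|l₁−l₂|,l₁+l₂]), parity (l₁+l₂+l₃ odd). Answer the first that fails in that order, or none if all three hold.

azimuthal sum: -1 − 1 + 2 = 0  ✓
1 ≤ 3 ≤ 3 (triangle on l)  ✓
L = 2 + 1 + 3 = 6 (even)  ✓

none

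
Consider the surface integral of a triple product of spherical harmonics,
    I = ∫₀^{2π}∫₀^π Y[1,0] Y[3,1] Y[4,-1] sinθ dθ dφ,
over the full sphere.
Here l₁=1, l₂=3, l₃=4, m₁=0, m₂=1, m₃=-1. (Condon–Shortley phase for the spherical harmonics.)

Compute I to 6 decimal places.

-0.238414

Rules hold: Σm=0, L=8 even, 2≤4≤4.
N = 3·7·9 = 189
Δ = 0!·2!·6!/9! = 1/252
Racah Σ t=0..0: t=0:+1/36 = 1/36
⇒ 3j(1 3 4; 0 0 0)² = 4/63, sgn +1
Racah Σ t=0..0: t=0:+1/48 = 1/48
⇒ 3j(1 3 4; 0 1 -1)² = 5/84, sgn -1
4πI² = N·(3j₀)²·(3jₘ)² = 5/7
I = -1·√(0.714286/4π) = -0.23841361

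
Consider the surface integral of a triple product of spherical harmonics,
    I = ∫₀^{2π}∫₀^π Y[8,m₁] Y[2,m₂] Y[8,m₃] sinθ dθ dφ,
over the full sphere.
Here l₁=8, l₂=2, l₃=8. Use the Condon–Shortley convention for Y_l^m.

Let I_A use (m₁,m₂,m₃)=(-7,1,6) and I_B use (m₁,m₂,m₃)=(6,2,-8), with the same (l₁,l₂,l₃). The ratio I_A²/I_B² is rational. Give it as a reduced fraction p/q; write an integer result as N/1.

Shared (l₁,l₂,l₃)=(8,2,8): N and (l;000)² cancel in I_A²/I_B².
A: Δ = 2!·14!·2!/19! = 1/348840; Racah Σ t=1..2: t=1:−1/174356582400 t=2:+1/12454041600 = 1/13412044800; ⇒ 3j(8 2 8; -7 1 6)² = 169/7752, sgn +1
B: Δ = 2!·14!·2!/19! = 1/348840; Racah Σ t=2..2: t=2:+1/348713164800 = 1/348713164800; ⇒ 3j(8 2 8; 6 2 -8)² = 2/969, sgn +1
I_A²/I_B² = (169/7752)/(2/969) = 169/16

169/16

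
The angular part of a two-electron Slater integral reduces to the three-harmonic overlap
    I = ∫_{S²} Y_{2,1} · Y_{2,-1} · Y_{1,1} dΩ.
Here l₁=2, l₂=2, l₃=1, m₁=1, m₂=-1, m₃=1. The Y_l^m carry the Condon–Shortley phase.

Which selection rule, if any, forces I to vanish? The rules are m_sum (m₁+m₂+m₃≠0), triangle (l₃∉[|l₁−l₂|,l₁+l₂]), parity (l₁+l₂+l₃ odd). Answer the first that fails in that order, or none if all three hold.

m_sum

m₁+m₂+m₃ = 1 − 1 + 1 = 1  ✗
triangle: |2−2|=0 ≤ l₃=1 ≤ 2+2=4
parity: l₁+l₂+l₃ = 5 is odd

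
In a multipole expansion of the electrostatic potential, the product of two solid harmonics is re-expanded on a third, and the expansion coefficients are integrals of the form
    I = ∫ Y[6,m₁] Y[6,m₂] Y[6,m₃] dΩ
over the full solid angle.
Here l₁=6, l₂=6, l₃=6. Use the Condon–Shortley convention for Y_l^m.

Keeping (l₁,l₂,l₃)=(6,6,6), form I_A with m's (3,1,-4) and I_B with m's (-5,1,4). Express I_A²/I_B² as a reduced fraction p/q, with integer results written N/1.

125/297

Same 6,6,6: normalisation and zero-m 3j drop out of the ratio.
A: Δ: 6! 6! 6! / 19! → 1/325909584; sum: t=1:−1/4147200 t=2:+1/691200 t=3:−1/1244160 = 1/2488320; 3j²(6 6 6; 3 1 -4) = Δ·Π!·Σ² = 875/184756  (sign +1)
B: Δ: 6! 6! 6! / 19! → 1/325909584; sum: t=5:−1/4147200 t=6:+1/10368000 = -1/6912000; 3j²(6 6 6; -5 1 4) = Δ·Π!·Σ² = 189/16796  (sign -1)
I_A²/I_B² = (875/184756)/(189/16796) = 125/297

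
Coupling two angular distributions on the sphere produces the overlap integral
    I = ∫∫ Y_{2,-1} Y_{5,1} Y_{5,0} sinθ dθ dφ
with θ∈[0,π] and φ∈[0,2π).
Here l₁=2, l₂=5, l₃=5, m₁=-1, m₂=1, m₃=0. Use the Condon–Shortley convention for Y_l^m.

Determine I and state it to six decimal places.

Checks pass: Σm=0; 12 even; l₃=5∈[3,7].
(2·2+1)(2·5+1)(2·5+1) = 605
Δ: 2! 2! 8! / 13! → 1/38610
sum: t=0:+1/2880 t=1:−1/576 t=2:+1/2880 = -1/960
3j²(2 5 5; 0 0 0) = Δ·Π!·Σ² = 10/429  (sign +1)
sum: t=1:−1/1440 t=2:+1/1152 = 1/5760
3j²(2 5 5; -1 1 0) = Δ·Π!·Σ² = 1/858  (sign -1)
combine: 4πI² = 605·10/429·1/858 = 25/1521
take √, sign -1: I = -0.03616600

-0.036166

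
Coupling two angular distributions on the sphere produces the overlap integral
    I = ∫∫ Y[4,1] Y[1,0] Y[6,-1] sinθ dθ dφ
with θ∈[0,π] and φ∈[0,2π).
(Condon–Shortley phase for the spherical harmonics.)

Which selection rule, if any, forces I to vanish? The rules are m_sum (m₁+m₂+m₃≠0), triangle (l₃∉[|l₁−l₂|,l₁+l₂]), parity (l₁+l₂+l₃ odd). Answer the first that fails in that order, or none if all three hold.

triangle

Σmᵢ = 0  ✓
l₃∈[|l₁−l₂|,l₁+l₂]=[3,5], have l₃=6  ✗
Σlᵢ = 11 ⇒ odd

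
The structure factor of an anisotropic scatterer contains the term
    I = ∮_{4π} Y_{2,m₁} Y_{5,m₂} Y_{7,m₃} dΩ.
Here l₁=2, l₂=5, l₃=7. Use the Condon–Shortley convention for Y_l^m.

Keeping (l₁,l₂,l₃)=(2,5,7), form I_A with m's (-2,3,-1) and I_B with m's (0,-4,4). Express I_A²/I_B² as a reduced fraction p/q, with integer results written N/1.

1/11

Same 2,5,7: normalisation and zero-m 3j drop out of the ratio.
A: Δ: 0! 4! 10! / 15! → 1/15015; sum: t=0:+1/1935360 = 1/1935360; 3j²(2 5 7; -2 3 -1) = Δ·Π!·Σ² = 1/1001  (sign +1)
B: Δ: 0! 4! 10! / 15! → 1/15015; sum: t=0:+1/1451520 = 1/1451520; 3j²(2 5 7; 0 -4 4) = Δ·Π!·Σ² = 1/91  (sign -1)
I_A²/I_B² = (1/1001)/(1/91) = 1/11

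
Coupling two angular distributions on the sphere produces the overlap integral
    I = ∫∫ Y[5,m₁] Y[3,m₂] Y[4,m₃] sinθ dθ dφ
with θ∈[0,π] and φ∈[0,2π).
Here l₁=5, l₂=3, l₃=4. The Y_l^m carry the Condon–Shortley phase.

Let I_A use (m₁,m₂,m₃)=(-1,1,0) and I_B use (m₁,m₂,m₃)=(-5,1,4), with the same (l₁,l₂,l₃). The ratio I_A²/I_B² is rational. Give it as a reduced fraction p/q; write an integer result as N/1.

l's match ⇒ only the (l;m) 3-j factors differ between A and B.
A: triangle coeff Δ(5,3,4) = 1/180180; Σ_t [2,4]: t=2:+1/384 t=3:−1/216 t=4:+1/2304 = -11/6912; (3j)²=11/1638 [(5 3 4; -1 1 0)], sign=-1
B: triangle coeff Δ(5,3,4) = 1/180180; Σ_t [4,4]: t=4:+1/34560 = 1/34560; (3j)²=14/429 [(5 3 4; -5 1 4)], sign=+1
I_A²/I_B² = (11/1638)/(14/429) = 121/588

121/588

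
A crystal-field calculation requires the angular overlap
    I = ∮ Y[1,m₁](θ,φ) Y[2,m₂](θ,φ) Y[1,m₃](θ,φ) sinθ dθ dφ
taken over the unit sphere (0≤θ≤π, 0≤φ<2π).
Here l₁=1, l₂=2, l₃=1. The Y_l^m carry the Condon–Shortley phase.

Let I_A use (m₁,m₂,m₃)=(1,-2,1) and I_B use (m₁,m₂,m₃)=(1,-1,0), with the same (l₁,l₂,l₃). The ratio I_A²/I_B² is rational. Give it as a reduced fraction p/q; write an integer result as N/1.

2/1

l's match ⇒ only the (l;m) 3-j factors differ between A and B.
A: triangle coeff Δ(1,2,1) = 1/30; Σ_t [0,0]: t=0:+1/4 = 1/4; (3j)²=1/5 [(1 2 1; 1 -2 1)], sign=+1
B: triangle coeff Δ(1,2,1) = 1/30; Σ_t [0,0]: t=0:+1/2 = 1/2; (3j)²=1/10 [(1 2 1; 1 -1 0)], sign=-1
I_A²/I_B² = (1/5)/(1/10) = 2/1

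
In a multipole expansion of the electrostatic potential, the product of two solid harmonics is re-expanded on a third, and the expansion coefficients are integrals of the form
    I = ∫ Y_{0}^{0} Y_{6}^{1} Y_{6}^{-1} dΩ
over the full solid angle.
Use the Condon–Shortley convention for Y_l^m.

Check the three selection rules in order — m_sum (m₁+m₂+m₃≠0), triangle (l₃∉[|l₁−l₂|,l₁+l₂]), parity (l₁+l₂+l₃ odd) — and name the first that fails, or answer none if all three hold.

Σmᵢ = 0  ✓
l₃∈[|l₁−l₂|,l₁+l₂]=[6,6], have l₃=6  ✓
Σlᵢ = 12 ⇒ even  ✓

none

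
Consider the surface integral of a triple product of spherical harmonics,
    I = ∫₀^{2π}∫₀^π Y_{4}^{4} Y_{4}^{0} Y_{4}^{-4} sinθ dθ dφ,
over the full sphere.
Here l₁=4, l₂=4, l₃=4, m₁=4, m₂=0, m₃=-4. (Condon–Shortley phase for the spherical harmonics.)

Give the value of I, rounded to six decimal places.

m-sum 0 ✓  L=12 even ✓  0≤4≤8 ✓
Π(2lᵢ+1) = 9×9×9 = 729
triangle coeff Δ(4,4,4) = 1/450450
Σ_t [0,4]: t=0:+1/13824 t=1:−1/216 t=2:+1/64 t=3:−1/216 t=4:+1/13824 = 5/768
(3j)²=18/1001 [(4 4 4; 0 0 0)], sign=+1
Σ_t [0,0]: t=0:+1/13824 = 1/13824
(3j)²=14/1287 [(4 4 4; 4 0 -4)], sign=+1
⇒ 4πI² = 2916/20449
I = (+1)√(2916/20449/(4π)) = 0.10652531

0.106525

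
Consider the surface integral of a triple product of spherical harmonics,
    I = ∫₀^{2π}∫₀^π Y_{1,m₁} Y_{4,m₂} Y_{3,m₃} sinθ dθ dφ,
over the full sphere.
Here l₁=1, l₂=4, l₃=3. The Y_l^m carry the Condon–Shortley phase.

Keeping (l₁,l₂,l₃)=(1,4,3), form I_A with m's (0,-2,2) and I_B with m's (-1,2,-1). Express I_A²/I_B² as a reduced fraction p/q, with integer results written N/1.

l's match ⇒ only the (l;m) 3-j factors differ between A and B.
A: triangle coeff Δ(1,4,3) = 1/252; Σ_t [1,1]: t=1:−1/120 = -1/120; (3j)²=1/21 [(1 4 3; 0 -2 2)], sign=+1
B: triangle coeff Δ(1,4,3) = 1/252; Σ_t [2,2]: t=2:+1/96 = 1/96; (3j)²=5/84 [(1 4 3; -1 2 -1)], sign=+1
I_A²/I_B² = (1/21)/(5/84) = 4/5

4/5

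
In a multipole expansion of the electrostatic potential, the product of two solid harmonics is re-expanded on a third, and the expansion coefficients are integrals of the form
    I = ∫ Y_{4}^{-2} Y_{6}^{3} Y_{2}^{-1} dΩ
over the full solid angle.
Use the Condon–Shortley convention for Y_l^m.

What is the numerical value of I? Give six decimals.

-0.252474

Rules hold: Σm=0, L=12 even, 2≤2≤10.
N = 9·13·5 = 585
Δ = 8!·0!·4!/13! = 1/6435
Racah Σ t=4..4: t=4:+1/2304 = 1/2304
⇒ 3j(4 6 2; 0 0 0)² = 5/143, sgn +1
Racah Σ t=6..6: t=6:+1/8640 = 1/8640
⇒ 3j(4 6 2; -2 3 -1)² = 28/715, sgn -1
4πI² = N·(3j₀)²·(3jₘ)² = 1260/1573
I = -1·√(0.801017/4π) = -0.25247360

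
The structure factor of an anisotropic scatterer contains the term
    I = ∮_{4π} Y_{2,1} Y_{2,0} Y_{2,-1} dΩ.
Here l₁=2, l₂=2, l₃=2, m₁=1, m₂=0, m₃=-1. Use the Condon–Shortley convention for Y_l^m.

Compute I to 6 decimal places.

-0.090112

m-sum 0 ✓  L=6 even ✓  0≤2≤4 ✓
Π(2lᵢ+1) = 5×5×5 = 125
triangle coeff Δ(2,2,2) = 1/630
Σ_t [0,2]: t=0:+1/8 t=1:−1/1 t=2:+1/8 = -3/4
(3j)²=2/35 [(2 2 2; 0 0 0)], sign=-1
Σ_t [0,1]: t=0:+1/4 t=1:−1/2 = -1/4
(3j)²=1/70 [(2 2 2; 1 0 -1)], sign=+1
⇒ 4πI² = 5/49
I = (-1)√(5/49/(4π)) = -0.09011188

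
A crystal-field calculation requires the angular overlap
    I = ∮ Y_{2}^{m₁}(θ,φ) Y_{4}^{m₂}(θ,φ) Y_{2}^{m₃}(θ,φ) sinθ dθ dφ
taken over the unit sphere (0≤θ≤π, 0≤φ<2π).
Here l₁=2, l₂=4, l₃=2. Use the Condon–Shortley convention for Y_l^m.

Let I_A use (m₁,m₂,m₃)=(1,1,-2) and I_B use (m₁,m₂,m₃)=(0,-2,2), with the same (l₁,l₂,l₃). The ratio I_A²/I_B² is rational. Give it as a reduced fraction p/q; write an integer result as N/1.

1/3

Same 2,4,2: normalisation and zero-m 3j drop out of the ratio.
A: Δ: 4! 0! 4! / 9! → 1/630; sum: t=1:−1/144 = -1/144; 3j²(2 4 2; 1 1 -2) = Δ·Π!·Σ² = 1/126  (sign -1)
B: Δ: 4! 0! 4! / 9! → 1/630; sum: t=2:+1/96 = 1/96; 3j²(2 4 2; 0 -2 2) = Δ·Π!·Σ² = 1/42  (sign +1)
I_A²/I_B² = (1/126)/(1/42) = 1/3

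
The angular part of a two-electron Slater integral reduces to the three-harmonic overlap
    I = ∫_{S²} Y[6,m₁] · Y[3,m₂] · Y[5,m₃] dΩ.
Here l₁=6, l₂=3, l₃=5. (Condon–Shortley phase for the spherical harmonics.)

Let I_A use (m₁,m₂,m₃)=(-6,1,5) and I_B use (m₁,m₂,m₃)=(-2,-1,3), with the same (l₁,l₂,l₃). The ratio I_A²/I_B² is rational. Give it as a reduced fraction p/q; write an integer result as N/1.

Shared (l₁,l₂,l₃)=(6,3,5): N and (l;000)² cancel in I_A²/I_B².
A: Δ = 4!·8!·2!/15! = 1/675675; Racah Σ t=4..4: t=4:+1/1935360 = 1/1935360; ⇒ 3j(6 3 5; -6 1 5)² = 3/91, sgn +1
B: Δ = 4!·8!·2!/15! = 1/675675; Racah Σ t=0..2: t=0:+1/1935360 t=1:−1/30240 t=2:+1/11520 = 1/18432; ⇒ 3j(6 3 5; -2 -1 3)² = 7/429, sgn +1
I_A²/I_B² = (3/91)/(7/429) = 99/49

99/49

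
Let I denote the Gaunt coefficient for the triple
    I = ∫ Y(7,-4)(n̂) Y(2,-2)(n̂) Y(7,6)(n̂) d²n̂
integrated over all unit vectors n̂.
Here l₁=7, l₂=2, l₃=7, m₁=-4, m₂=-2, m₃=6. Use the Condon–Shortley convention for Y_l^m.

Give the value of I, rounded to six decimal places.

Rules hold: Σm=0, L=16 even, 5≤7≤9.
N = 15·5·15 = 1125
Δ = 2!·12!·2!/17! = 1/185640
Racah Σ t=0..2: t=0:+1/2419200 t=1:−1/518400 t=2:+1/2419200 = -1/907200
⇒ 3j(7 2 7; 0 0 0)² = 56/3315, sgn +1
Racah Σ t=0..0: t=0:+1/159667200 = 1/159667200
⇒ 3j(7 2 7; -4 -2 6)² = 9/1190, sgn -1
4πI² = N·(3j₀)²·(3jₘ)² = 540/3757
I = -1·√(0.143732/4π) = -0.10694768

-0.106948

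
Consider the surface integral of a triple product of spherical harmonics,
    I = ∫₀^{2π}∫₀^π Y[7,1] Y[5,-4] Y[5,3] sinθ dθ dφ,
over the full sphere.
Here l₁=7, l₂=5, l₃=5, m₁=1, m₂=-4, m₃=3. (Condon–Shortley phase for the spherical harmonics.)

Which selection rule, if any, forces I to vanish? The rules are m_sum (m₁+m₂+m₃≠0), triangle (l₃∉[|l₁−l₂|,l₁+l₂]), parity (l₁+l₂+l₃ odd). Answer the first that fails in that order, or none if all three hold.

parity

azimuthal sum: 1 − 4 + 3 = 0  ✓
2 ≤ 5 ≤ 12 (triangle on l)  ✓
L = 7 + 5 + 5 = 17 (odd)  ✗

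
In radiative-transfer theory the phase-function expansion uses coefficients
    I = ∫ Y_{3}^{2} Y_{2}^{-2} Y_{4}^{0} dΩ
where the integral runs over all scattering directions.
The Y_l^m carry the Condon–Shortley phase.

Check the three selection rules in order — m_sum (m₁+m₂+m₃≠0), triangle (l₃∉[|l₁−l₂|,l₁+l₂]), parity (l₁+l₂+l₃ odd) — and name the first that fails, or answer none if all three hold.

Σmᵢ = 0  ✓
l₃∈[|l₁−l₂|,l₁+l₂]=[1,5], have l₃=4  ✓
Σlᵢ = 9 ⇒ odd  ✗

parity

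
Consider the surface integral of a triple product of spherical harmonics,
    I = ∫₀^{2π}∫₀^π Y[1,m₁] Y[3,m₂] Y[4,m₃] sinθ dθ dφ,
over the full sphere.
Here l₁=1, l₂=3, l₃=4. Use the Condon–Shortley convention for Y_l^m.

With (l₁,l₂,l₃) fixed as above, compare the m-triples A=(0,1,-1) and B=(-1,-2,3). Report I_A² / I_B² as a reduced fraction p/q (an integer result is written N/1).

5/7

Same 1,3,4: normalisation and zero-m 3j drop out of the ratio.
A: Δ: 0! 2! 6! / 9! → 1/252; sum: t=0:+1/48 = 1/48; 3j²(1 3 4; 0 1 -1) = Δ·Π!·Σ² = 5/84  (sign -1)
B: Δ: 0! 2! 6! / 9! → 1/252; sum: t=0:+1/240 = 1/240; 3j²(1 3 4; -1 -2 3) = Δ·Π!·Σ² = 1/12  (sign -1)
I_A²/I_B² = (5/84)/(1/12) = 5/7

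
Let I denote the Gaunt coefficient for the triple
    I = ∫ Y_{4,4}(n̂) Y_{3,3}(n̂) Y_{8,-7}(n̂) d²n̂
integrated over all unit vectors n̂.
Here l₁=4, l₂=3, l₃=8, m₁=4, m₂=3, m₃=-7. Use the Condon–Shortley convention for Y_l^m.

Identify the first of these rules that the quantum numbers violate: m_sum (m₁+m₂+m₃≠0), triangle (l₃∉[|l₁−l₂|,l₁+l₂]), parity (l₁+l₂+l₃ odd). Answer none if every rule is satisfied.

m₁+m₂+m₃ = 4 + 3 − 7 = 0  ✓
triangle: |4−3|=1 ≤ l₃=8 ≤ 4+3=7  ✗
parity: l₁+l₂+l₃ = 15 is odd

triangle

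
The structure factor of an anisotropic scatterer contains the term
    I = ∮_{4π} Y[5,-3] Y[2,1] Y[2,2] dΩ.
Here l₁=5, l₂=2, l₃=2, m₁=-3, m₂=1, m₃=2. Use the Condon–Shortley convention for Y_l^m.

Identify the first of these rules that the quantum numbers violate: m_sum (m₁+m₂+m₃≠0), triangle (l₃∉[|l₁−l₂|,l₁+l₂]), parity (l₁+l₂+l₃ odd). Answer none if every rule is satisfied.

triangle

azimuthal sum: -3 + 1 + 2 = 0  ✓
3 ≤ 2 ≤ 7 (triangle on l)  ✗
L = 5 + 2 + 2 = 9 (odd)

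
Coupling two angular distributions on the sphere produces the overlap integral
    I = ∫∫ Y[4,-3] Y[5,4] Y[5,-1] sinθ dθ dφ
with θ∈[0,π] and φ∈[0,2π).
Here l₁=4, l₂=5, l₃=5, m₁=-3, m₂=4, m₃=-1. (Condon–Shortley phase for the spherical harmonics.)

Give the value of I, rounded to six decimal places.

-0.168084

Rules hold: Σm=0, L=14 even, 1≤5≤9.
N = 9·11·11 = 1089
Δ = 4!·4!·6!/15! = 1/3153150
Racah Σ t=0..4: t=0:+1/69120 t=1:−1/1728 t=2:+1/576 t=3:−1/1728 t=4:+1/69120 = 7/11520
⇒ 3j(4 5 5; 0 0 0)² = 2/143, sgn -1
Racah Σ t=3..4: t=3:−1/103680 t=4:+1/17280 = 1/20736
⇒ 3j(4 5 5; -3 4 -1)² = 10/429, sgn +1
4πI² = N·(3j₀)²·(3jₘ)² = 60/169
I = -1·√(0.35503/4π) = -0.16808437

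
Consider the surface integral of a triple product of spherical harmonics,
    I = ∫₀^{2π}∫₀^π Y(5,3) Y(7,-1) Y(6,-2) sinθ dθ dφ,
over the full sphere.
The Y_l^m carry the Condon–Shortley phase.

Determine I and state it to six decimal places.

0.025664

m-sum 0 ✓  L=18 even ✓  2≤6≤12 ✓
Π(2lᵢ+1) = 11×15×13 = 2145
triangle coeff Δ(5,7,6) = 1/174594420
Σ_t [1,5]: t=1:−1/4147200 t=2:+1/207360 t=3:−1/82944 t=4:+1/207360 t=5:−1/4147200 = -1/345600
(3j)²=420/46189 [(5 7 6; 0 0 0)], sign=-1
Σ_t [0,2]: t=0:+1/4147200 t=1:−1/518400 t=2:+1/663552 = -1/5529600
(3j)²=98/230945 [(5 7 6; 3 -1 -2)], sign=-1
⇒ 4πI² = 123480/14919047
I = (+1)√(123480/14919047/(4π)) = 0.02566391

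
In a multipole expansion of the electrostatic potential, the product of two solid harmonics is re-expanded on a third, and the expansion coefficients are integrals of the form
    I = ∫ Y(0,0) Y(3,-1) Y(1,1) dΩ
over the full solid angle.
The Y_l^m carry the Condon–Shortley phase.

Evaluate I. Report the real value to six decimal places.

triangle: need 3≤l₃≤3, have 1; I=0

0.000000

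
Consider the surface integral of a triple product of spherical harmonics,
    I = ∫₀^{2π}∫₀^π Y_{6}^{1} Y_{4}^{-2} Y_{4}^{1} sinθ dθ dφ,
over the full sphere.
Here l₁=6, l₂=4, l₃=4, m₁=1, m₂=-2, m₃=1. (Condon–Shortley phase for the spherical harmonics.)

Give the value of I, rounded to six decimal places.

Checks pass: Σm=0; 14 even; l₃=4∈[2,10].
(2·6+1)(2·4+1)(2·4+1) = 1053
Δ: 6! 6! 2! / 15! → 1/1261260
sum: t=2:+1/4608 t=3:−1/1296 t=4:+1/4608 = -7/20736
3j²(6 4 4; 0 0 0) = Δ·Π!·Σ² = 20/1287  (sign -1)
sum: t=0:+1/172800 t=1:−1/5760 t=2:+1/3456 = 7/57600
3j²(6 4 4; 1 -2 1) = Δ·Π!·Σ² = 21/2860  (sign -1)
combine: 4πI² = 1053·20/1287·21/2860 = 189/1573
take √, sign +1: I = 0.09778261

0.097783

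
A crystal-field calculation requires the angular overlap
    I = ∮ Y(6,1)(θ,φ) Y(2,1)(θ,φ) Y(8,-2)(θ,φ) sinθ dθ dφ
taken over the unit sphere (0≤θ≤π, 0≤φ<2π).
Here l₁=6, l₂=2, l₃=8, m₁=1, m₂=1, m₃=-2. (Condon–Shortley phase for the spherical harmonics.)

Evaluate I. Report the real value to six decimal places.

Rules hold: Σm=0, L=16 even, 4≤8≤8.
N = 13·5·17 = 1105
Δ = 0!·12!·4!/17! = 1/30940
Racah Σ t=0..0: t=0:+1/2073600 = 1/2073600
⇒ 3j(6 2 8; 0 0 0)² = 28/1105, sgn +1
Racah Σ t=0..0: t=0:+1/3628800 = 1/3628800
⇒ 3j(6 2 8; 1 1 -2)² = 36/1547, sgn +1
4πI² = N·(3j₀)²·(3jₘ)² = 144/221
I = +1·√(0.651584/4π) = 0.22770899

0.227709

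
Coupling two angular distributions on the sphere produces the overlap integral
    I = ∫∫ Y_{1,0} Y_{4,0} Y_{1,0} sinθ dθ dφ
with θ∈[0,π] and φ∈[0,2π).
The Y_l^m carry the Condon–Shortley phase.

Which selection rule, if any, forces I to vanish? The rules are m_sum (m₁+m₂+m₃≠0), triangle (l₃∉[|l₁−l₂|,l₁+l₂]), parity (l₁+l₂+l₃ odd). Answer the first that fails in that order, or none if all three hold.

triangle

Σmᵢ = 0  ✓
l₃∈[|l₁−l₂|,l₁+l₂]=[3,5], have l₃=1  ✗
Σlᵢ = 6 ⇒ even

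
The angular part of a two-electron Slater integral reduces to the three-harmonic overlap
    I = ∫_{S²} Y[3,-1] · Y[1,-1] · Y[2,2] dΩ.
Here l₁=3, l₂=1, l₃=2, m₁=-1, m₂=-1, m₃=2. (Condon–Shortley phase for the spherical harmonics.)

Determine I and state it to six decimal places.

Checks pass: Σm=0; 6 even; l₃=2∈[2,4].
(2·3+1)(2·1+1)(2·2+1) = 105
Δ: 2! 4! 0! / 7! → 1/105
sum: t=1:−1/4 = -1/4
3j²(3 1 2; 0 0 0) = Δ·Π!·Σ² = 3/35  (sign -1)
sum: t=0:+1/48 = 1/48
3j²(3 1 2; -1 -1 2) = Δ·Π!·Σ² = 1/105  (sign +1)
combine: 4πI² = 105·3/35·1/105 = 3/35
take √, sign -1: I = -0.08258890

-0.082589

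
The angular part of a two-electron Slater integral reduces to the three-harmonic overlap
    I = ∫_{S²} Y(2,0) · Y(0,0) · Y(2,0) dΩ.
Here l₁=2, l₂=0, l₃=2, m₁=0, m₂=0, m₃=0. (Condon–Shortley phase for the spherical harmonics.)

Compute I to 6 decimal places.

Checks pass: Σm=0; 4 even; l₃=2∈[2,2].
(2·2+1)(2·0+1)(2·2+1) = 25
Δ: 0! 4! 0! / 5! → 1/5
sum: t=0:+1/4 = 1/4
3j²(2 0 2; 0 0 0) = Δ·Π!·Σ² = 1/5  (sign +1)
(m-triple is (0,0,0) — same symbol as above.)
combine: 4πI² = 25·1/5·1/5 = 1/1
take √, sign +1: I = 0.28209479

0.282095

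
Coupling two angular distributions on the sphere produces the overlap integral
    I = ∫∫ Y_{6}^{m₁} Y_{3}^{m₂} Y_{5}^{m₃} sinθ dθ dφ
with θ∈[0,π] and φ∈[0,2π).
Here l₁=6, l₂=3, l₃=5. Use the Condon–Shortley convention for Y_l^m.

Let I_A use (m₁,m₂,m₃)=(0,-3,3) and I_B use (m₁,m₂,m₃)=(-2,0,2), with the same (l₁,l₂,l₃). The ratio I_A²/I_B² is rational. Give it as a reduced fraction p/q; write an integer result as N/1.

l's match ⇒ only the (l;m) 3-j factors differ between A and B.
A: triangle coeff Δ(6,3,5) = 1/675675; Σ_t [0,0]: t=0:+1/69120 = 1/69120; (3j)²=4/429 [(6 3 5; 0 -3 3)], sign=+1
B: triangle coeff Δ(6,3,5) = 1/675675; Σ_t [1,3]: t=1:−1/60480 t=2:+1/5760 t=3:−1/8640 = 1/24192; (3j)²=8/3003 [(6 3 5; -2 0 2)], sign=-1
I_A²/I_B² = (4/429)/(8/3003) = 7/2

7/2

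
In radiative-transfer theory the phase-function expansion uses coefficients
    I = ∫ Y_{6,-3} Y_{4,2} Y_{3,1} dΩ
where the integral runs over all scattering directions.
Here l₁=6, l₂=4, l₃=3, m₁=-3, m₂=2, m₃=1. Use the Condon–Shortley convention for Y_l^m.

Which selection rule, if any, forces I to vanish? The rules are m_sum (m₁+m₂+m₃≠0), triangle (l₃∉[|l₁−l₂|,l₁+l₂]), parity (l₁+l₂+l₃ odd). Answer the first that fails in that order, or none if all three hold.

m₁+m₂+m₃ = -3 + 2 + 1 = 0  ✓
triangle: |6−4|=2 ≤ l₃=3 ≤ 6+4=10  ✓
parity: l₁+l₂+l₃ = 13 is odd  ✗

parity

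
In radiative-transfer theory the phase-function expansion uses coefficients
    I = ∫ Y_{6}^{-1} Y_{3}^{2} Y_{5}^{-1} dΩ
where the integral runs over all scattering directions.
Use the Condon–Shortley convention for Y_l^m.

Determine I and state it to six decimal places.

Checks pass: Σm=0; 14 even; l₃=5∈[3,9].
(2·6+1)(2·3+1)(2·5+1) = 1001
Δ: 4! 8! 2! / 15! → 1/675675
sum: t=1:−1/8640 t=2:+1/2304 t=3:−1/8640 = 7/34560
3j²(6 3 5; 0 0 0) = Δ·Π!·Σ² = 7/429  (sign -1)
sum: t=3:−1/6912 t=4:+1/17280 = -1/11520
3j²(6 3 5; -1 2 -1) = Δ·Π!·Σ² = 2/143  (sign -1)
combine: 4πI² = 1001·7/429·2/143 = 98/429
take √, sign +1: I = 0.13482780

0.134828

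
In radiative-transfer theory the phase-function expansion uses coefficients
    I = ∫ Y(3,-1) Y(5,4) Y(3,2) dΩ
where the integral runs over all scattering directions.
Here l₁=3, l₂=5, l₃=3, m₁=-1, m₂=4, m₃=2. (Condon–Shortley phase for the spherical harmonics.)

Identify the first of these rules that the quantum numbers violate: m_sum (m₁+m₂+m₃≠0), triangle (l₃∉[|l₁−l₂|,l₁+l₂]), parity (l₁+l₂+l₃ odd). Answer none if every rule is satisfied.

m_sum

azimuthal sum: -1 + 4 + 2 = 5  ✗
2 ≤ 3 ≤ 8 (triangle on l)
L = 3 + 5 + 3 = 11 (odd)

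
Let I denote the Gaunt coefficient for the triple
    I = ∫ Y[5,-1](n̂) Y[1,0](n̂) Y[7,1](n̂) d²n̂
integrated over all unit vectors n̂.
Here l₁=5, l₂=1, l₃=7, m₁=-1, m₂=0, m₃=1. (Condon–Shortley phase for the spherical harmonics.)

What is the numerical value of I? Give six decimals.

|5−1|≤7≤5+1 violated ⇒ I = 0

0.000000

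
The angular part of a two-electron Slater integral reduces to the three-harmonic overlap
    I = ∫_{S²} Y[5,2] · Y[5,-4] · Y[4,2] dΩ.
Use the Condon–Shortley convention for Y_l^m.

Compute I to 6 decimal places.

Checks pass: Σm=0; 14 even; l₃=4∈[0,10].
(2·5+1)(2·5+1)(2·4+1) = 1089
Δ: 6! 4! 4! / 15! → 1/3153150
sum: t=1:−1/69120 t=2:+1/1728 t=3:−1/576 t=4:+1/1728 t=5:−1/69120 = -7/11520
3j²(5 5 4; 0 0 0) = Δ·Π!·Σ² = 2/143  (sign -1)
sum: t=0:+1/25920 t=1:−1/11520 = -1/20736
3j²(5 5 4; 2 -4 2) = Δ·Π!·Σ² = 5/429  (sign -1)
combine: 4πI² = 1089·2/143·5/429 = 30/169
take √, sign +1: I = 0.11885360

0.118854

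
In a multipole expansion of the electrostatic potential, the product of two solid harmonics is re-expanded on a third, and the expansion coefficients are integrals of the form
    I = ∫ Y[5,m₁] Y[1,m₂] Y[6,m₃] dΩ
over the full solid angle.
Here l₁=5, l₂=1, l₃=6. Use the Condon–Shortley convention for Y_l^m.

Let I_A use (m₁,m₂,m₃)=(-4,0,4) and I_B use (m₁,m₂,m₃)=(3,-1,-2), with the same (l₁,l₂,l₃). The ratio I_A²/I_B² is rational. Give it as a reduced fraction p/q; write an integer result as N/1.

l's match ⇒ only the (l;m) 3-j factors differ between A and B.
A: triangle coeff Δ(5,1,6) = 1/858; Σ_t [0,0]: t=0:+1/362880 = 1/362880; (3j)²=10/429 [(5 1 6; -4 0 4)], sign=+1
B: triangle coeff Δ(5,1,6) = 1/858; Σ_t [0,0]: t=0:+1/161280 = 1/161280; (3j)²=1/143 [(5 1 6; 3 -1 -2)], sign=+1
I_A²/I_B² = (10/429)/(1/143) = 10/3

10/3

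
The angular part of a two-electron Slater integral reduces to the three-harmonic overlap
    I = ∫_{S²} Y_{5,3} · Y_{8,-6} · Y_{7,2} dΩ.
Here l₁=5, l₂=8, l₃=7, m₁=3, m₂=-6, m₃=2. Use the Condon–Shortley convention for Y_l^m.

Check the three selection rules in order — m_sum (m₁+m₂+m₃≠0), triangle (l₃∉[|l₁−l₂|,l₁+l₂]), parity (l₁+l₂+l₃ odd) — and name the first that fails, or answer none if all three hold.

azimuthal sum: 3 − 6 + 2 = -1  ✗
3 ≤ 7 ≤ 13 (triangle on l)
L = 5 + 8 + 7 = 20 (even)

m_sum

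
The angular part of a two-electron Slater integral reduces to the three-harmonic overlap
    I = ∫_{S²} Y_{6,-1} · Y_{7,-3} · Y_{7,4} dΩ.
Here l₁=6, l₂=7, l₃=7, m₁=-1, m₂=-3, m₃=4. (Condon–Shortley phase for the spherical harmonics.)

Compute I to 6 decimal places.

-0.011833

m-sum 0 ✓  L=20 even ✓  1≤7≤13 ✓
Π(2lᵢ+1) = 13×15×15 = 2925
triangle coeff Δ(6,7,7) = 1/2444321880
Σ_t [0,6]: t=0:+1/2612736000 t=1:−1/20736000 t=2:+1/1658880 t=3:−1/746496 t=4:+1/1658880 t=5:−1/20736000 t=6:+1/2612736000 = -1/4354560
(3j)²=1000/138567 [(6 7 7; 0 0 0)], sign=+1
Σ_t [1,4]: t=1:−1/62208000 t=2:+1/8294400 t=3:−1/8709120 t=4:+1/69672960 = 1/248832000
(3j)²=7/83980 [(6 7 7; -1 -3 4)], sign=-1
⇒ 4πI² = 26250/14919047
I = (-1)√(26250/14919047/(4π)) = -0.01183285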